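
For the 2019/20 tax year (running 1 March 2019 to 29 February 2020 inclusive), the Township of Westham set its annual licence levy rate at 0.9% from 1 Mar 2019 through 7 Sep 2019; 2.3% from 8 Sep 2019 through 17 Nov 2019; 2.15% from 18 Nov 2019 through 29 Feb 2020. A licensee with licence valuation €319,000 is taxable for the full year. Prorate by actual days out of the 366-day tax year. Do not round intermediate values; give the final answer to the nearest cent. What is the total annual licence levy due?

€4,870.42

1 Mar – 7 Sep 2019: 191 days at 0.9% → €319,000 × 0.9% × 191/366 = €1,498.2541
8 Sep – 17 Nov 2019: 71 days at 2.3% → €319,000 × 2.3% × 71/366 = €1,423.2978
18 Nov 2019 – 29 Feb 2020: 104 days at 2.15% → €319,000 × 2.15% × 104/366 = €1,948.8634
Total = €4,870.4153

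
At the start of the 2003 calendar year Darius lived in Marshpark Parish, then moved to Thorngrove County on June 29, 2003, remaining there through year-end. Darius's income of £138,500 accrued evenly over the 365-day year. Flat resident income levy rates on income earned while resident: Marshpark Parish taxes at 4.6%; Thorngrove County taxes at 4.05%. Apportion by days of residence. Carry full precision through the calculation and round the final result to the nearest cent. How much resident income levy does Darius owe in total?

£5,982.82

Marshpark Parish, January 1 – June 28, 2003: 179 days → £138,500 × 4.6% × 179/365 = £3,124.4082
Thorngrove County, June 29 – December 31, 2003: 186 days → £138,500 × 4.05% × 186/365 = £2,858.4123
Total = £5,982.8205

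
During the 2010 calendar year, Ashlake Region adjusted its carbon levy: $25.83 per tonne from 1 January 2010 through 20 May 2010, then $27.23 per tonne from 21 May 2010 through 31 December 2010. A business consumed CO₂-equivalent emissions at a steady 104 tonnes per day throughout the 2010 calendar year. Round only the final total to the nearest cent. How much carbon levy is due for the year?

1 January – 20 May 2010: 140 days × 104 tonnes/day = 14,560 tonnes at $25.83/tonne → $376,084.80
21 May – 31 December 2010: 225 days × 104 tonnes/day = 23,400 tonnes at $27.23/tonne → $637,182.00

$1,013,266.80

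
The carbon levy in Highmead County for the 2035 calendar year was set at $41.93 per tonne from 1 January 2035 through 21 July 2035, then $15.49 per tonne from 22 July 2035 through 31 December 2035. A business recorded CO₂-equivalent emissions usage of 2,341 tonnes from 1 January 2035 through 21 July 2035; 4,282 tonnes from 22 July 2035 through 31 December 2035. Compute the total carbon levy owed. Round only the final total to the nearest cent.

$164,486.31

1 January – 21 July 2035: 2,341 tonnes at $41.93/tonne → $98,158.13
22 July – 31 December 2035: 4,282 tonnes at $15.49/tonne → $66,328.18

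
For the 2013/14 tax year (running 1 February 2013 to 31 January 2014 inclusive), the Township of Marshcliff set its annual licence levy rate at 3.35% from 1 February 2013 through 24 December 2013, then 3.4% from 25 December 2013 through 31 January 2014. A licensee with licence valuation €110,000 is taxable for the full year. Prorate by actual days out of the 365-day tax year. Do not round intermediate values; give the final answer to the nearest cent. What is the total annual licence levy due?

€3,690.73

1 February – 24 December 2013: 327 days at 3.35% → €110,000 × 3.35% × 327/365 = €3,301.3562
25 December 2013 – 31 January 2014: 38 days at 3.4% → €110,000 × 3.4% × 38/365 = €389.3699
Total = €3,690.7260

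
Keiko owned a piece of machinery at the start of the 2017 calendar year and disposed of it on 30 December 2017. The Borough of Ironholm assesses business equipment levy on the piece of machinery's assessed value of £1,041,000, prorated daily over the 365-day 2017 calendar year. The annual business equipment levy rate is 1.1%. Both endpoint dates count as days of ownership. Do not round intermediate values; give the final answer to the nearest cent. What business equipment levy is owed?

Days held (1 January – 30 December 2017): 364 out of 365
Tax = £1,041,000 × 1.1% × 364/365 = £11,419.6274

£11,419.63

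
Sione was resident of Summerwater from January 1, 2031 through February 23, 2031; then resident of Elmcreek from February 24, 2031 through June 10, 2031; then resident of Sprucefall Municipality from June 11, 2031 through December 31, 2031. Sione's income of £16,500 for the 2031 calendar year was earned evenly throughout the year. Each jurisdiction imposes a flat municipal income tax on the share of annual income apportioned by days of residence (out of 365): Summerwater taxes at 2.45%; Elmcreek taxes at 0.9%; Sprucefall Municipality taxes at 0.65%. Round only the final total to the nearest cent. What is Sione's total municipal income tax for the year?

£163.28

Summerwater, January 1 – February 23, 2031: 54 days → £16,500 × 2.45% × 54/365 = £59.8068
Elmcreek, February 24 – June 10, 2031: 107 days → £16,500 × 0.9% × 107/365 = £43.5329
Sprucefall Municipality, June 11 – December 31, 2031: 204 days → £16,500 × 0.65% × 204/365 = £59.9425
Total = £163.2822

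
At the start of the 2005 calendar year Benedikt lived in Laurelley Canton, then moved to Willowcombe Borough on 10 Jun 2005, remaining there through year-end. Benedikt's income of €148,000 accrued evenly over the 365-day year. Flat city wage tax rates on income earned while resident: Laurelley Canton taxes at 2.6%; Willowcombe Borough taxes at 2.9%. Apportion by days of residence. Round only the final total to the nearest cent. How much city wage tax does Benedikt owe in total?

Laurelley Canton, 1 Jan – 9 Jun 2005: 160 days → €148,000 × 2.6% × 160/365 = €1,686.7945
Willowcombe Borough, 10 Jun – 31 Dec 2005: 205 days → €148,000 × 2.9% × 205/365 = €2,410.5753
Total = €4,097.3699

€4,097.37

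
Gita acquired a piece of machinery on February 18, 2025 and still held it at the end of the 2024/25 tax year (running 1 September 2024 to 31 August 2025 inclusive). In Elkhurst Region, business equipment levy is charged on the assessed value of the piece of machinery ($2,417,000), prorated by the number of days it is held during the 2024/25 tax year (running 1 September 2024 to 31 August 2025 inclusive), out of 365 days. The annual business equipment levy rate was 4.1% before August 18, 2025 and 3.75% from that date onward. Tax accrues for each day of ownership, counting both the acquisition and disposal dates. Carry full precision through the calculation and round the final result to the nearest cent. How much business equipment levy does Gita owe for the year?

$52,617.76

February 18 – August 17, 2025: 181 days at 4.1% → $2,417,000 × 4.1% × 181/365 = $49,141.2521
August 18 – August 31, 2025: 14 days at 3.75% → $2,417,000 × 3.75% × 14/365 = $3,476.5068
Total = $52,617.7589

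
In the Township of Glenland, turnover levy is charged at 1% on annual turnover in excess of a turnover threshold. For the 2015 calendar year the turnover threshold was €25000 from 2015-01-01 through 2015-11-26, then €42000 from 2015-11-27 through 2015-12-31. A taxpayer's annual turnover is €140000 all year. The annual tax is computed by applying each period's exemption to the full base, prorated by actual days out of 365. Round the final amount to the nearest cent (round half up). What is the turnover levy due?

€1133.70

2015-01-01 to 2015-11-26: 330 days, exemption €25000 → (€140000 − €25000) × 1% × 330/365 = €1039.7260
2015-11-27 to 2015-12-31: 35 days, exemption €42000 → (€140000 − €42000) × 1% × 35/365 = €93.9726
Total = €1133.6986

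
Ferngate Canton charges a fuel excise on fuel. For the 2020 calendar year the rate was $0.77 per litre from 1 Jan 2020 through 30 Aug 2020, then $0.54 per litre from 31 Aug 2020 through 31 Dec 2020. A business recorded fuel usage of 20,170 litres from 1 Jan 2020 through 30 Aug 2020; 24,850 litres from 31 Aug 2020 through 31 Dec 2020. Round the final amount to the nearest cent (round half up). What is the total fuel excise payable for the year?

1 Jan – 30 Aug 2020: 20,170 litres at $0.77/litre → $15530.90
31 Aug – 31 Dec 2020: 24,850 litres at $0.54/litre → $13419.00

$28949.90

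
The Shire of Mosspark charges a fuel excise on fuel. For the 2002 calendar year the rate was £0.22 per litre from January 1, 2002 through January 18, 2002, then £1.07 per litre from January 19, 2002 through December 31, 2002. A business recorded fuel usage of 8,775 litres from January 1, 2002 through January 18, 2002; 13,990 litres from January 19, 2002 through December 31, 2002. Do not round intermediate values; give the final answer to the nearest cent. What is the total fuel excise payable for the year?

£16,899.80

January 1 – January 18, 2002: 8,775 litres at £0.22/litre → £1,930.50
January 19 – December 31, 2002: 13,990 litres at £1.07/litre → £14,969.30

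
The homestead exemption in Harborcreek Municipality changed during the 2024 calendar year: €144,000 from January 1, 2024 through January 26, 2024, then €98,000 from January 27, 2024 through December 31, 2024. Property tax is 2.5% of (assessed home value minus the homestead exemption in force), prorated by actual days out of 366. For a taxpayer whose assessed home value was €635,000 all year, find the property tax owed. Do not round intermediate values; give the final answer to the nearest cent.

€13,343.31

January 1 – January 26, 2024: 26 days, exemption €144,000 → (€635,000 − €144,000) × 2.5% × 26/366 = €871.9945
January 27 – December 31, 2024: 340 days, exemption €98,000 → (€635,000 − €98,000) × 2.5% × 340/366 = €12,471.3115
Total = €13,343.3060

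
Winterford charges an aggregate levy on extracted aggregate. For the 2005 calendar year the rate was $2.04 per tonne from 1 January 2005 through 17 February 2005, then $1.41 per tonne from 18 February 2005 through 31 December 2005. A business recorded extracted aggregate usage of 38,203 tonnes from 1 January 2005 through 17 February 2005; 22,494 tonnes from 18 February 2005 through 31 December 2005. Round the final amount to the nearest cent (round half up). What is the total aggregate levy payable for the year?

1 January – 17 February 2005: 38,203 tonnes at $2.04/tonne → $77,934.12
18 February – 31 December 2005: 22,494 tonnes at $1.41/tonne → $31,716.54

$109,650.66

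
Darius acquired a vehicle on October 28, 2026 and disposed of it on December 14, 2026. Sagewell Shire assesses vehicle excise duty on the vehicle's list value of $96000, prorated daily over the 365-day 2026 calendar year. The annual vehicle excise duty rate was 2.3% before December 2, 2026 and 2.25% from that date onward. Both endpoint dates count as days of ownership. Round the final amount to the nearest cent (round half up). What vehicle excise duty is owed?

October 28 – December 1, 2026: 35 days at 2.3% → $96000 × 2.3% × 35/365 = $211.7260
December 2 – December 14, 2026: 13 days at 2.25% → $96000 × 2.25% × 13/365 = $76.9315
Total = $288.6575

$288.66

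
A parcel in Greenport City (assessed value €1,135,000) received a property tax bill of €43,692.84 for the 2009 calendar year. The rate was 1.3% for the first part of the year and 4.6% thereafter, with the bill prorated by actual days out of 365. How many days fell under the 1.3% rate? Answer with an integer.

Let d = days at the first rate; then 365 − d days at the second rate.
€1,135,000 × [1.3%·d + 4.6%·(365−d)] / 365 = €43,692.84
Solving gives d = 83, so the new rate took effect on 25 March 2009.

83 days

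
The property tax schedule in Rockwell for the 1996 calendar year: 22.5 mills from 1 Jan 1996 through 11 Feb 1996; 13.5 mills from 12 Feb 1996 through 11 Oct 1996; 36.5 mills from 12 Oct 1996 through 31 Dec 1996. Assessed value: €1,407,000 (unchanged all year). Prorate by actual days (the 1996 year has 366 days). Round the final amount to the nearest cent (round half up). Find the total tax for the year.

1 Jan – 11 Feb 1996: 42 days at 22.5 mills → €1,407,000 × 2.25% × 42/366 = €3,632.8279
12 Feb – 11 Oct 1996: 243 days at 13.5 mills → €1,407,000 × 1.35% × 243/366 = €12,611.1025
12 Oct – 31 Dec 1996: 81 days at 36.5 mills → €1,407,000 × 3.65% × 81/366 = €11,365.5615
Total = €27,609.4918

€27,609.49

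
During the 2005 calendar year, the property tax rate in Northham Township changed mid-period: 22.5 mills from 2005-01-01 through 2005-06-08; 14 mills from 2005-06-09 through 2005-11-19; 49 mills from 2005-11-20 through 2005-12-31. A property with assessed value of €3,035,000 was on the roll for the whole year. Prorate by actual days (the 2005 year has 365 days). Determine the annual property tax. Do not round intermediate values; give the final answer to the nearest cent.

€65,950.97

2005-01-01 to 2005-06-08: 159 days at 22.5 mills → €3,035,000 × 2.25% × 159/365 = €29,747.1575
2005-06-09 to 2005-11-19: 164 days at 14 mills → €3,035,000 × 1.4% × 164/365 = €19,091.3973
2005-11-20 to 2005-12-31: 42 days at 49 mills → €3,035,000 × 4.9% × 42/365 = €17,112.4110
Total = €65,950.9658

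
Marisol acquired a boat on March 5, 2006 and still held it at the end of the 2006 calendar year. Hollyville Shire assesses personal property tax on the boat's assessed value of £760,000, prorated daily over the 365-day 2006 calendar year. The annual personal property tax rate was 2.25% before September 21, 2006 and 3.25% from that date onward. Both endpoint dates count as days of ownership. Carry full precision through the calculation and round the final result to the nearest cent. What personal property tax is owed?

March 5 – September 20, 2006: 200 days at 2.25% → £760,000 × 2.25% × 200/365 = £9,369.8630
September 21 – December 31, 2006: 102 days at 3.25% → £760,000 × 3.25% × 102/365 = £6,902.4658
Total = £16,272.3288

£16,272.33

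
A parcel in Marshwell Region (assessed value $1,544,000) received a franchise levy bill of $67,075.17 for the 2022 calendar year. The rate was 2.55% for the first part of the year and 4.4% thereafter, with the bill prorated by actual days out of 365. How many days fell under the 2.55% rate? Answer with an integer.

11 days

Let d = days at the first rate; then 365 − d days at the second rate.
$1,544,000 × [2.55%·d + 4.4%·(365−d)] / 365 = $67,075.17
Solving gives d = 11, so the new rate took effect on 12 Jan 2022.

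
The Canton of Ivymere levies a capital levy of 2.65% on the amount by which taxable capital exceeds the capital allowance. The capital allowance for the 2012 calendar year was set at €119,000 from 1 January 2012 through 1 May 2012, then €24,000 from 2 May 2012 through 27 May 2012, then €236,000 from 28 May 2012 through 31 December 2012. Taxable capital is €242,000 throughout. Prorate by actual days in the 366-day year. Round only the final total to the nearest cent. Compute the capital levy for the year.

€1,591.59

1 January – 1 May 2012: 122 days, exemption €119,000 → (€242,000 − €119,000) × 2.65% × 122/366 = €1,086.5000
2 May – 27 May 2012: 26 days, exemption €24,000 → (€242,000 − €24,000) × 2.65% × 26/366 = €410.3880
28 May – 31 December 2012: 218 days, exemption €236,000 → (€242,000 − €236,000) × 2.65% × 218/366 = €94.7049
Total = €1,591.5929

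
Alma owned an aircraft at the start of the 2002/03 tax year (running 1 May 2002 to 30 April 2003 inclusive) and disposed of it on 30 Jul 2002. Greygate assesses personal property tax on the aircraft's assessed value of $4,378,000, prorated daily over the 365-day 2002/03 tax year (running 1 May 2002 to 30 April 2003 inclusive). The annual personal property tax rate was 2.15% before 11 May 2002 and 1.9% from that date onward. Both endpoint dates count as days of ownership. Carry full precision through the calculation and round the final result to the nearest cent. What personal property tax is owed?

$21,038.39

1 May – 10 May 2002: 10 days at 2.15% → $4,378,000 × 2.15% × 10/365 = $2,578.8219
11 May – 30 Jul 2002: 81 days at 1.9% → $4,378,000 × 1.9% × 81/365 = $18,459.5671
Total = $21,038.3890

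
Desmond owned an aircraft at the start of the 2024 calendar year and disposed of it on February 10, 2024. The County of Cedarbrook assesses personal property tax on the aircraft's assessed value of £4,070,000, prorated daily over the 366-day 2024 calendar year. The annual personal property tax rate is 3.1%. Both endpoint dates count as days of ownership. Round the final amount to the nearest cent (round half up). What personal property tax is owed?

Days held (January 1 – February 10, 2024): 41 out of 366
Tax = £4,070,000 × 3.1% × 41/366 = £14,133.7978

£14,133.80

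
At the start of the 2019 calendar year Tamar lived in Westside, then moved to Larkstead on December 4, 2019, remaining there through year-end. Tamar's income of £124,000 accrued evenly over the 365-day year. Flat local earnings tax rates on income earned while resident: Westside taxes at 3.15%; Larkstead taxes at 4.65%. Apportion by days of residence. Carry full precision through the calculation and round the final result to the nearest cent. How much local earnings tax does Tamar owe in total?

Westside, January 1 – December 3, 2019: 337 days → £124,000 × 3.15% × 337/365 = £3,606.3616
Larkstead, December 4 – December 31, 2019: 28 days → £124,000 × 4.65% × 28/365 = £442.3233
Total = £4,048.6849

£4,048.68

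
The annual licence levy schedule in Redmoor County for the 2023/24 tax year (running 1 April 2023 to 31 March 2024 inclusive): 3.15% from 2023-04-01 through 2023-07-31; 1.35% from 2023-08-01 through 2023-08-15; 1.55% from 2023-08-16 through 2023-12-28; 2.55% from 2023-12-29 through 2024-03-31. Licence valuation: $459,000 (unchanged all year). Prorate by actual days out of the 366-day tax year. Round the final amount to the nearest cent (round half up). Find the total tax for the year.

$10,703.73

2023-04-01 to 2023-07-31: 122 days at 3.15% → $459,000 × 3.15% × 122/366 = $4,819.5000
2023-08-01 to 2023-08-15: 15 days at 1.35% → $459,000 × 1.35% × 15/366 = $253.9549
2023-08-16 to 2023-12-28: 135 days at 1.55% → $459,000 × 1.55% × 135/366 = $2,624.2008
2023-12-29 to 2024-03-31: 94 days at 2.55% → $459,000 × 2.55% × 94/366 = $3,006.0738
Total = $10,703.7295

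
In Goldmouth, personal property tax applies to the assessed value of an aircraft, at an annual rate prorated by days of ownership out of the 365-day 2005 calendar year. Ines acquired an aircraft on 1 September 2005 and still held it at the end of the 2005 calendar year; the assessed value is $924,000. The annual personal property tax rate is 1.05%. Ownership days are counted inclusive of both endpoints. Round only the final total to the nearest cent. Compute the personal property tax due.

Days held (1 September – 31 December 2005): 122 out of 365
Tax = $924,000 × 1.05% × 122/365 = $3,242.8603

$3,242.86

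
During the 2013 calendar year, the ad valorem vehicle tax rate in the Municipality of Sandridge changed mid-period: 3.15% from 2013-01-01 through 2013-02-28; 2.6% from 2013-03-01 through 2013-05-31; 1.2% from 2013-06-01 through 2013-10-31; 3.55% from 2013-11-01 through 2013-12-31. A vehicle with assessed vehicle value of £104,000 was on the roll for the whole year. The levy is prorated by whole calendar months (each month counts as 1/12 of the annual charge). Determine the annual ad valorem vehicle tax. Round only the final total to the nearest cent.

2013-01-01 to 2013-02-28: 2 months at 3.15% → £104,000 × 3.15% × 2/12 = £546.0000
2013-03-01 to 2013-05-31: 3 months at 2.6% → £104,000 × 2.6% × 3/12 = £676.0000
2013-06-01 to 2013-10-31: 5 months at 1.2% → £104,000 × 1.2% × 5/12 = £520.0000
2013-11-01 to 2013-12-31: 2 months at 3.55% → £104,000 × 3.55% × 2/12 = £615.3333
Total = £2,357.3333

£2,357.33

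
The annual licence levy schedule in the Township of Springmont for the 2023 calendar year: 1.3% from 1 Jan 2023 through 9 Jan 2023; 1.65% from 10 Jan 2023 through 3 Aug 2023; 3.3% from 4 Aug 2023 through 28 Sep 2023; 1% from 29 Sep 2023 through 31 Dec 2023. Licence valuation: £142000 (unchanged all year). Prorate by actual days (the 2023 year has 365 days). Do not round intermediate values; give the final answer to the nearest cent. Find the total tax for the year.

1 Jan – 9 Jan 2023: 9 days at 1.3% → £142000 × 1.3% × 9/365 = £45.5178
10 Jan – 3 Aug 2023: 206 days at 1.65% → £142000 × 1.65% × 206/365 = £1322.3507
4 Aug – 28 Sep 2023: 56 days at 3.3% → £142000 × 3.3% × 56/365 = £718.9479
29 Sep – 31 Dec 2023: 94 days at 1% → £142000 × 1% × 94/365 = £365.6986
Total = £2452.5151

£2452.52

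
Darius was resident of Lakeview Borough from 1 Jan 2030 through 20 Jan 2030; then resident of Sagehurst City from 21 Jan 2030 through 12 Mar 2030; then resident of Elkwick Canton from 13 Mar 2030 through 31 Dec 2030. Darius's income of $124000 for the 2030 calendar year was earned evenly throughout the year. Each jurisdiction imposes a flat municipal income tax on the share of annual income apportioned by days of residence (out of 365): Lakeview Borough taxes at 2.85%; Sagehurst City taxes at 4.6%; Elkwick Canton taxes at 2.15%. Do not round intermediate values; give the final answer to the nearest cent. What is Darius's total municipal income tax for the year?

Lakeview Borough, 1 Jan – 20 Jan 2030: 20 days → $124000 × 2.85% × 20/365 = $193.6438
Sagehurst City, 21 Jan – 12 Mar 2030: 51 days → $124000 × 4.6% × 51/365 = $796.9973
Elkwick Canton, 13 Mar – 31 Dec 2030: 294 days → $124000 × 2.15% × 294/365 = $2147.4082
Total = $3138.0493

$3138.05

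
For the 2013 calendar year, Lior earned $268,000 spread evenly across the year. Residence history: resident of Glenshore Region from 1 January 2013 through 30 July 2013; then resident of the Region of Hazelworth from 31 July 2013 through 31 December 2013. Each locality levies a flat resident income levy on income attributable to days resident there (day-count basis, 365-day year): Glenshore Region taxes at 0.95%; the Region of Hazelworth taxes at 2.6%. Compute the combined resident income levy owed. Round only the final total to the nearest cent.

$4,411.72

Glenshore Region, 1 January – 30 July 2013: 211 days → $268,000 × 0.95% × 211/365 = $1,471.7973
The Region of Hazelworth, 31 July – 31 December 2013: 154 days → $268,000 × 2.6% × 154/365 = $2,939.9233
Total = $4,411.7205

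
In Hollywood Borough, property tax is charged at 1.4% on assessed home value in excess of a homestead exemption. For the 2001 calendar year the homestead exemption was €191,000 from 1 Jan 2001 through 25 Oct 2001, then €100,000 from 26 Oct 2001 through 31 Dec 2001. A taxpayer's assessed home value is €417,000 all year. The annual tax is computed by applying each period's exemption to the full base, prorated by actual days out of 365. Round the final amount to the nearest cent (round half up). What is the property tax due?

1 Jan – 25 Oct 2001: 298 days, exemption €191,000 → (€417,000 − €191,000) × 1.4% × 298/365 = €2,583.2110
26 Oct – 31 Dec 2001: 67 days, exemption €100,000 → (€417,000 − €100,000) × 1.4% × 67/365 = €814.6466
Total = €3,397.8575

€3,397.86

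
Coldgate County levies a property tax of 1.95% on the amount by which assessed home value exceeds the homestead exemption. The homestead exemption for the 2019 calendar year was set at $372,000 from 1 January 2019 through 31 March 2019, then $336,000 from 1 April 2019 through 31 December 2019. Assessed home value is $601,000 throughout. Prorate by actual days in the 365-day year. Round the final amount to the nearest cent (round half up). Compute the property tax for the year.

$4,994.40

1 January – 31 March 2019: 90 days, exemption $372,000 → ($601,000 − $372,000) × 1.95% × 90/365 = $1,101.0822
1 April – 31 December 2019: 275 days, exemption $336,000 → ($601,000 − $336,000) × 1.95% × 275/365 = $3,893.3219
Total = $4,994.4041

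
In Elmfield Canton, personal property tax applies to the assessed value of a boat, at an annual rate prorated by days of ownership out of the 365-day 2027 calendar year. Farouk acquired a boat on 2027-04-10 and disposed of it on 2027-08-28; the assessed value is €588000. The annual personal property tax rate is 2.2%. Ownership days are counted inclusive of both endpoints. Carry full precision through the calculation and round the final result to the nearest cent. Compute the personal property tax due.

Days held (2027-04-10 to 2027-08-28): 141 out of 365
Tax = €588000 × 2.2% × 141/365 = €4997.1945

€4997.19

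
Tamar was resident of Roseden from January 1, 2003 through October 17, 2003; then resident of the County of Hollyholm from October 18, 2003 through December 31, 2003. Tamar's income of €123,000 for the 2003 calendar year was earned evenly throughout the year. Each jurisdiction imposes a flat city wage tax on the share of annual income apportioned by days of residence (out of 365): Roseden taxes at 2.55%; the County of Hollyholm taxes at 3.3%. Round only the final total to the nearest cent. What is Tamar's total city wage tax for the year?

€3,326.05

Roseden, January 1 – October 17, 2003: 290 days → €123,000 × 2.55% × 290/365 = €2,492.0137
The County of Hollyholm, October 18 – December 31, 2003: 75 days → €123,000 × 3.3% × 75/365 = €834.0411
Total = €3,326.0548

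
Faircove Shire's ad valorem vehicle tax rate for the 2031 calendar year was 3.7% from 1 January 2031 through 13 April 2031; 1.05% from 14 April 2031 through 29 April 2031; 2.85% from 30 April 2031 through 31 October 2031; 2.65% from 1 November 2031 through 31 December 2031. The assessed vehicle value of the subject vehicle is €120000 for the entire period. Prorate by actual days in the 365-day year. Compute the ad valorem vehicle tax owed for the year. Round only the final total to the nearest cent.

1 January – 13 April 2031: 103 days at 3.7% → €120000 × 3.7% × 103/365 = €1252.9315
14 April – 29 April 2031: 16 days at 1.05% → €120000 × 1.05% × 16/365 = €55.2329
30 April – 31 October 2031: 185 days at 2.85% → €120000 × 2.85% × 185/365 = €1733.4247
1 November – 31 December 2031: 61 days at 2.65% → €120000 × 2.65% × 61/365 = €531.4521
Total = €3573.0411

€3573.04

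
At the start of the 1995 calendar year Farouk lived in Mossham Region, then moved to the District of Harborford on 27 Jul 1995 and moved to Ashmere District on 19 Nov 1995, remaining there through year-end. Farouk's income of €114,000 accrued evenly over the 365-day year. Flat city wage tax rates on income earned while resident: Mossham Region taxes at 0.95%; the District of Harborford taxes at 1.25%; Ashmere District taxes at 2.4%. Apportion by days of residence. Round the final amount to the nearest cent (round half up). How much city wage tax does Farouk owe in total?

€1,385.49

Mossham Region, 1 Jan – 26 Jul 1995: 207 days → €114,000 × 0.95% × 207/365 = €614.1945
The District of Harborford, 27 Jul – 18 Nov 1995: 115 days → €114,000 × 1.25% × 115/365 = €448.9726
Ashmere District, 19 Nov – 31 Dec 1995: 43 days → €114,000 × 2.4% × 43/365 = €322.3233
Total = €1,385.4904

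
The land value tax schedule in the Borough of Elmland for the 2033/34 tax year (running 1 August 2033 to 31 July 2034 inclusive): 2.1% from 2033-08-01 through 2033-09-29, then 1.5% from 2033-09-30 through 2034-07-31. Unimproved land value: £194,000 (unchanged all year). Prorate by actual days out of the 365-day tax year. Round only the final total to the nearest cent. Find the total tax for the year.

£3,101.34

2033-08-01 to 2033-09-29: 60 days at 2.1% → £194,000 × 2.1% × 60/365 = £669.6986
2033-09-30 to 2034-07-31: 305 days at 1.5% → £194,000 × 1.5% × 305/365 = £2,431.6438
Total = £3,101.3425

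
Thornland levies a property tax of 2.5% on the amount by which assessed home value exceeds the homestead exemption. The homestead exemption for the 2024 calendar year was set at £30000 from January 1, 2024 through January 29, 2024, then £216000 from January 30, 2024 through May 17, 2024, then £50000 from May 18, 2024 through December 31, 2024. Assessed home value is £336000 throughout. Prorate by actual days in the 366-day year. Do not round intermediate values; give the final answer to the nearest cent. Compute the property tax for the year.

£5953.69

January 1 – January 29, 2024: 29 days, exemption £30000 → (£336000 − £30000) × 2.5% × 29/366 = £606.1475
January 30 – May 17, 2024: 109 days, exemption £216000 → (£336000 − £216000) × 2.5% × 109/366 = £893.4426
May 18 – December 31, 2024: 228 days, exemption £50000 → (£336000 − £50000) × 2.5% × 228/366 = £4454.0984
Total = £5953.6885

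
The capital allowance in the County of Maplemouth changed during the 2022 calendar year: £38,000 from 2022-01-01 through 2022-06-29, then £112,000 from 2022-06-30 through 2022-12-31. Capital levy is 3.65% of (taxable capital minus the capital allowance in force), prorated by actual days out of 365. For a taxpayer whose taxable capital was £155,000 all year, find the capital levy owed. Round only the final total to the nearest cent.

£2,901.50

2022-01-01 to 2022-06-29: 180 days, exemption £38,000 → (£155,000 − £38,000) × 3.65% × 180/365 = £2,106.0000
2022-06-30 to 2022-12-31: 185 days, exemption £112,000 → (£155,000 − £112,000) × 3.65% × 185/365 = £795.5000
Total = £2,901.5000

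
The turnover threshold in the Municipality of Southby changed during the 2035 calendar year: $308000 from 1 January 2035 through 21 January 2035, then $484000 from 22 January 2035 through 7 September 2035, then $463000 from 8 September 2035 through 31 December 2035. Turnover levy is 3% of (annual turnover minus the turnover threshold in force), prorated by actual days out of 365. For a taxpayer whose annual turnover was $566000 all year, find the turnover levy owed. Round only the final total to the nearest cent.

1 January – 21 January 2035: 21 days, exemption $308000 → ($566000 − $308000) × 3% × 21/365 = $445.3151
22 January – 7 September 2035: 229 days, exemption $484000 → ($566000 − $484000) × 3% × 229/365 = $1543.3973
8 September – 31 December 2035: 115 days, exemption $463000 → ($566000 − $463000) × 3% × 115/365 = $973.5616
Total = $2962.2740

$2962.27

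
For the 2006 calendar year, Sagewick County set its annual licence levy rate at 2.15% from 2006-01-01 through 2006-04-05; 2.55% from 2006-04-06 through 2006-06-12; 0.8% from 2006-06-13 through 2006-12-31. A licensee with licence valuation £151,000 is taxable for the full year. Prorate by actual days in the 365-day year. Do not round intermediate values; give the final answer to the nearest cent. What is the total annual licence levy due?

£2,230.87

2006-01-01 to 2006-04-05: 95 days at 2.15% → £151,000 × 2.15% × 95/365 = £844.9795
2006-04-06 to 2006-06-12: 68 days at 2.55% → £151,000 × 2.55% × 68/365 = £717.3534
2006-06-13 to 2006-12-31: 202 days at 0.8% → £151,000 × 0.8% × 202/365 = £668.5370
Total = £2,230.8699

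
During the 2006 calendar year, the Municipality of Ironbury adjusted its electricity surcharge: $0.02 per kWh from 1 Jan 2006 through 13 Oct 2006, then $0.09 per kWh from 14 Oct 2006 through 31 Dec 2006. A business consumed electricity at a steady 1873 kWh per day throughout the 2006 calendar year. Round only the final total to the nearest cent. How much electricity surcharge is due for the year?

$24,030.59

1 Jan – 13 Oct 2006: 286 days × 1873 kWh/day = 535,678 kWh at $0.02/kWh → $10,713.56
14 Oct – 31 Dec 2006: 79 days × 1873 kWh/day = 147,967 kWh at $0.09/kWh → $13,317.03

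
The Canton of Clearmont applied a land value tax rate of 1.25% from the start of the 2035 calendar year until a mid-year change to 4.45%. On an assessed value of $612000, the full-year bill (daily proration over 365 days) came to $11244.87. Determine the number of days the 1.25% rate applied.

298 days

Let d = days at the first rate; then 365 − d days at the second rate.
$612000 × [1.25%·d + 4.45%·(365−d)] / 365 = $11244.87
Solving gives d = 298, so the new rate took effect on 26 Oct 2035.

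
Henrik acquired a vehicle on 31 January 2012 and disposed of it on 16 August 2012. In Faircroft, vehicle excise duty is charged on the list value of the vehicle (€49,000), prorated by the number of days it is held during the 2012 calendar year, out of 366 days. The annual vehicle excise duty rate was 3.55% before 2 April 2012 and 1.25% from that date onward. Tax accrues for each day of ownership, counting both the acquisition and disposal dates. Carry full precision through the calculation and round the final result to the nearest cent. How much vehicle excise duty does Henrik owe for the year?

31 January – 1 April 2012: 62 days at 3.55% → €49,000 × 3.55% × 62/366 = €294.6694
2 April – 16 August 2012: 137 days at 1.25% → €49,000 × 1.25% × 137/366 = €229.2691
Total = €523.9385

€523.94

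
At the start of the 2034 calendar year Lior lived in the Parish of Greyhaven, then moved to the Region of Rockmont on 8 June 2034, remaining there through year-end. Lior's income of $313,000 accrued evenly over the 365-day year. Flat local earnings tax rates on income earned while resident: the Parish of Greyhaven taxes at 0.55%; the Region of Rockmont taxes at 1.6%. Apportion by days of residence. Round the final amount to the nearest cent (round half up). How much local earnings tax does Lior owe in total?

The Parish of Greyhaven, 1 January – 7 June 2034: 158 days → $313,000 × 0.55% × 158/365 = $745.1973
The Region of Rockmont, 8 June – 31 December 2034: 207 days → $313,000 × 1.6% × 207/365 = $2,840.1534
Total = $3,585.3507

$3,585.35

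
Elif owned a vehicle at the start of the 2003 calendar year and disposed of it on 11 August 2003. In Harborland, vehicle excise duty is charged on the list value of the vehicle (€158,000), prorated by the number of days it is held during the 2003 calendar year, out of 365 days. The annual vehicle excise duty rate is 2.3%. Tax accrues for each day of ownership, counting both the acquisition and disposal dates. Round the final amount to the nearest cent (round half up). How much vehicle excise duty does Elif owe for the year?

Days held (1 January – 11 August 2003): 223 out of 365
Tax = €158,000 × 2.3% × 223/365 = €2,220.2247

€2,220.22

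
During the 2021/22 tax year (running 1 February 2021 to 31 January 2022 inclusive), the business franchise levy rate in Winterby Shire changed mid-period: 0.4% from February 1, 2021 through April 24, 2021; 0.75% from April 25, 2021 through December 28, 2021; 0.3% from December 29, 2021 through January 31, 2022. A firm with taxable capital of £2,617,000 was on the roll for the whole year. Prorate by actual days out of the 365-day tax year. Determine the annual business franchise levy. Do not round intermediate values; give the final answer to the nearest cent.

February 1 – April 24, 2021: 83 days at 0.4% → £2,617,000 × 0.4% × 83/365 = £2,380.3945
April 25 – December 28, 2021: 248 days at 0.75% → £2,617,000 × 0.75% × 248/365 = £13,335.9452
December 29, 2021 – January 31, 2022: 34 days at 0.3% → £2,617,000 × 0.3% × 34/365 = £731.3260
Total = £16,447.6658

£16,447.67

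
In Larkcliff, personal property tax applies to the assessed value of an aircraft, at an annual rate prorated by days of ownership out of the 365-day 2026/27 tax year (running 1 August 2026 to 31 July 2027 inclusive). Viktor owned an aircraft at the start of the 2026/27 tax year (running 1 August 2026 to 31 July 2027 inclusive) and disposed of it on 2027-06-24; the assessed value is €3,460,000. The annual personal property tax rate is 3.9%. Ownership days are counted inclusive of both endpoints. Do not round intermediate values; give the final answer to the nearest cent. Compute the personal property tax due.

Days held (2026-08-01 to 2027-06-24): 328 out of 365
Tax = €3,460,000 × 3.9% × 328/365 = €121,261.1507

€121,261.15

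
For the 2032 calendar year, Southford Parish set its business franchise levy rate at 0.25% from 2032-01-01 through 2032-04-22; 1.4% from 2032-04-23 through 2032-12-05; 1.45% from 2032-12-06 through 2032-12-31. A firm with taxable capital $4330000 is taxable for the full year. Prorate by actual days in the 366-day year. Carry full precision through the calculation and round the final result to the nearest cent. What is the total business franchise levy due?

$45399.93

2032-01-01 to 2032-04-22: 113 days at 0.25% → $4330000 × 0.25% × 113/366 = $3342.1448
2032-04-23 to 2032-12-05: 227 days at 1.4% → $4330000 × 1.4% × 227/366 = $37597.6503
2032-12-06 to 2032-12-31: 26 days at 1.45% → $4330000 × 1.45% × 26/366 = $4460.1366
Total = $45399.9317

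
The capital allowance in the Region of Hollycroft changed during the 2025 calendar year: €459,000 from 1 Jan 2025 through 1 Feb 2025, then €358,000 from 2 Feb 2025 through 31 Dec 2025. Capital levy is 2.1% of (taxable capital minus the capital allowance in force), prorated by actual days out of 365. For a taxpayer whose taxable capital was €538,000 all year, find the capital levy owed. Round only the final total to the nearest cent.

€3,594.05

1 Jan – 1 Feb 2025: 32 days, exemption €459,000 → (€538,000 − €459,000) × 2.1% × 32/365 = €145.4466
2 Feb – 31 Dec 2025: 333 days, exemption €358,000 → (€538,000 − €358,000) × 2.1% × 333/365 = €3,448.6027
Total = €3,594.0493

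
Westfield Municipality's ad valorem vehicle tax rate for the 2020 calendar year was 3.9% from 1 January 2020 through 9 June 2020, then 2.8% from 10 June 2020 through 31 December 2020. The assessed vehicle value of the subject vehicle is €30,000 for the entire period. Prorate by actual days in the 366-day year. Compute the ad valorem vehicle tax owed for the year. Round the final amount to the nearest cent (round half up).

€985.16

1 January – 9 June 2020: 161 days at 3.9% → €30,000 × 3.9% × 161/366 = €514.6721
10 June – 31 December 2020: 205 days at 2.8% → €30,000 × 2.8% × 205/366 = €470.4918
Total = €985.1639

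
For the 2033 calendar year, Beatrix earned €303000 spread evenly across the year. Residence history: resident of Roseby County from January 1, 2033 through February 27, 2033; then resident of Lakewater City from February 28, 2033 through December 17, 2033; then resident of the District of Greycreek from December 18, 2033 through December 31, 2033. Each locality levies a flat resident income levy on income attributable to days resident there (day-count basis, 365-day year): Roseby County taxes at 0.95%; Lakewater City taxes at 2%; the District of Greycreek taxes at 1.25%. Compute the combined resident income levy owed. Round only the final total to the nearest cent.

€5467.28

Roseby County, January 1 – February 27, 2033: 58 days → €303000 × 0.95% × 58/365 = €457.4055
Lakewater City, February 28 – December 17, 2033: 293 days → €303000 × 2% × 293/365 = €4864.6027
The District of Greycreek, December 18 – December 31, 2033: 14 days → €303000 × 1.25% × 14/365 = €145.2740
Total = €5467.2822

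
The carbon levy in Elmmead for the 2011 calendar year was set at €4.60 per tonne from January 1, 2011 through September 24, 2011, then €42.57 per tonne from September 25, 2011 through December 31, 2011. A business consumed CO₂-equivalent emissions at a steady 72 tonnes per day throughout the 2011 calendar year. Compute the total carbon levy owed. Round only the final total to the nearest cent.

€388804.32

January 1 – September 24, 2011: 267 days × 72 tonnes/day = 19,224 tonnes at €4.60/tonne → €88430.40
September 25 – December 31, 2011: 98 days × 72 tonnes/day = 7,056 tonnes at €42.57/tonne → €300373.92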